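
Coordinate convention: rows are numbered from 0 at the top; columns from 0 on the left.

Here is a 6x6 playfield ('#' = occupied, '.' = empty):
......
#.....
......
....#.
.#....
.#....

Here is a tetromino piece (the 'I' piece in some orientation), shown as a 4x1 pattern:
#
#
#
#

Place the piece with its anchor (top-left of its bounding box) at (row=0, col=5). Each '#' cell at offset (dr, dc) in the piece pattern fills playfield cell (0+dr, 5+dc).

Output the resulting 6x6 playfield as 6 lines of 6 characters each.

Answer: .....#
#....#
.....#
....##
.#....
.#....

Derivation:
Fill (0+0,5+0) = (0,5)
Fill (0+1,5+0) = (1,5)
Fill (0+2,5+0) = (2,5)
Fill (0+3,5+0) = (3,5)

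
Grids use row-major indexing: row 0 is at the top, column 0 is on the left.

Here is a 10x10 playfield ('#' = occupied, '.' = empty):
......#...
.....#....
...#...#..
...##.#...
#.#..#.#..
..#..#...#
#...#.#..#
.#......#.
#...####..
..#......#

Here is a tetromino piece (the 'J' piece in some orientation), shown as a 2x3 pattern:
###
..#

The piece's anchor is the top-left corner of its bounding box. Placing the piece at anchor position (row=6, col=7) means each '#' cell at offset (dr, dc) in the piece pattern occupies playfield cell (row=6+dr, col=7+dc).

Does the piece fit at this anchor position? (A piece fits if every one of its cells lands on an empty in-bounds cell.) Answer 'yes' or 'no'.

Answer: no

Derivation:
Check each piece cell at anchor (6, 7):
  offset (0,0) -> (6,7): empty -> OK
  offset (0,1) -> (6,8): empty -> OK
  offset (0,2) -> (6,9): occupied ('#') -> FAIL
  offset (1,2) -> (7,9): empty -> OK
All cells valid: no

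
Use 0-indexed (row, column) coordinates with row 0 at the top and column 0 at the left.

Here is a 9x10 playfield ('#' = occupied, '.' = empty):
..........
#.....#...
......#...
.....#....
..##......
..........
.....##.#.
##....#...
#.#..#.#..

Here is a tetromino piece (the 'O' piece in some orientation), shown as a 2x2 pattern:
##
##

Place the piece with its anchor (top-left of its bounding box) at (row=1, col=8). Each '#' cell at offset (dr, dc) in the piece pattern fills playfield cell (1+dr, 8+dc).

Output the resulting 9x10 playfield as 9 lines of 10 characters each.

Answer: ..........
#.....#.##
......#.##
.....#....
..##......
..........
.....##.#.
##....#...
#.#..#.#..

Derivation:
Fill (1+0,8+0) = (1,8)
Fill (1+0,8+1) = (1,9)
Fill (1+1,8+0) = (2,8)
Fill (1+1,8+1) = (2,9)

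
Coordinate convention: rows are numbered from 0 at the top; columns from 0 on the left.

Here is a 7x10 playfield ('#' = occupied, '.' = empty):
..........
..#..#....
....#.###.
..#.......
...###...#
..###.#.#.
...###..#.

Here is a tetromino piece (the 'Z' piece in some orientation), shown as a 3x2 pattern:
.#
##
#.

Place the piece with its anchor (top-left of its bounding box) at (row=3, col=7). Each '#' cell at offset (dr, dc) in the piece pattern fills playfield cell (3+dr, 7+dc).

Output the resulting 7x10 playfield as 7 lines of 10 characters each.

Answer: ..........
..#..#....
....#.###.
..#.....#.
...###.###
..###.###.
...###..#.

Derivation:
Fill (3+0,7+1) = (3,8)
Fill (3+1,7+0) = (4,7)
Fill (3+1,7+1) = (4,8)
Fill (3+2,7+0) = (5,7)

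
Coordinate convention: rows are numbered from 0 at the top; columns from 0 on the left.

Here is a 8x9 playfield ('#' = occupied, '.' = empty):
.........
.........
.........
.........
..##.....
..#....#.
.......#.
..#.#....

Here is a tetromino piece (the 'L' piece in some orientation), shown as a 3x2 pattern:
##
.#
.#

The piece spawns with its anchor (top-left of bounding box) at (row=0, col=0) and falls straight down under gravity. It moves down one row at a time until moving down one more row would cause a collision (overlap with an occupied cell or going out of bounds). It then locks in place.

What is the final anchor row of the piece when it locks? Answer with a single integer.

Answer: 5

Derivation:
Spawn at (row=0, col=0). Try each row:
  row 0: fits
  row 1: fits
  row 2: fits
  row 3: fits
  row 4: fits
  row 5: fits
  row 6: blocked -> lock at row 5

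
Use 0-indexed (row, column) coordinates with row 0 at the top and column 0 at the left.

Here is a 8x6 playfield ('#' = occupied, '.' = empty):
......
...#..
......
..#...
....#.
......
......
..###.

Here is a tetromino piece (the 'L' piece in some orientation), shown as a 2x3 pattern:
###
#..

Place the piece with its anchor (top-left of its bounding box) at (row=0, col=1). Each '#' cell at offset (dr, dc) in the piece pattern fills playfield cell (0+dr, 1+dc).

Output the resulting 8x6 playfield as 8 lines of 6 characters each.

Answer: .###..
.#.#..
......
..#...
....#.
......
......
..###.

Derivation:
Fill (0+0,1+0) = (0,1)
Fill (0+0,1+1) = (0,2)
Fill (0+0,1+2) = (0,3)
Fill (0+1,1+0) = (1,1)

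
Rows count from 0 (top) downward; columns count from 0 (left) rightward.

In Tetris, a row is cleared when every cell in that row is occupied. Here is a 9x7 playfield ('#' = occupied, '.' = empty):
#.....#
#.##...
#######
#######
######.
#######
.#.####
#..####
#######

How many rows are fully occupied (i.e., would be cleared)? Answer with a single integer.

Check each row:
  row 0: 5 empty cells -> not full
  row 1: 4 empty cells -> not full
  row 2: 0 empty cells -> FULL (clear)
  row 3: 0 empty cells -> FULL (clear)
  row 4: 1 empty cell -> not full
  row 5: 0 empty cells -> FULL (clear)
  row 6: 2 empty cells -> not full
  row 7: 2 empty cells -> not full
  row 8: 0 empty cells -> FULL (clear)
Total rows cleared: 4

Answer: 4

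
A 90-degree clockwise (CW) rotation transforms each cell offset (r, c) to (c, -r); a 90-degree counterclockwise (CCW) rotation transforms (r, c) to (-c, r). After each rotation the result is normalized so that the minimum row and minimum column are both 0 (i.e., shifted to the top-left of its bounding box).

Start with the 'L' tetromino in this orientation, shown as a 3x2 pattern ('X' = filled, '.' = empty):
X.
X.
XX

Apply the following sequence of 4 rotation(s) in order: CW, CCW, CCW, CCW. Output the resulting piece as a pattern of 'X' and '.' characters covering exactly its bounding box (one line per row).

Start:
X.
X.
XX
After rotation 1 (CW):
XXX
X..
After rotation 2 (CCW):
X.
X.
XX
After rotation 3 (CCW):
..X
XXX
After rotation 4 (CCW):
XX
.X
.X

Answer: XX
.X
.X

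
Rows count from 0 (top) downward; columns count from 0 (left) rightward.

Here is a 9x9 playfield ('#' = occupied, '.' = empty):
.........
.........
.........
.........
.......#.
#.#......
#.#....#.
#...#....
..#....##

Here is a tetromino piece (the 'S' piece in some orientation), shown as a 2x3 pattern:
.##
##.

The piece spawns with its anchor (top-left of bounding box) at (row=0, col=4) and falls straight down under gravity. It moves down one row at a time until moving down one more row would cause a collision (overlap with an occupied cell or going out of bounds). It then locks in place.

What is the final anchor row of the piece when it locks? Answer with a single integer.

Answer: 5

Derivation:
Spawn at (row=0, col=4). Try each row:
  row 0: fits
  row 1: fits
  row 2: fits
  row 3: fits
  row 4: fits
  row 5: fits
  row 6: blocked -> lock at row 5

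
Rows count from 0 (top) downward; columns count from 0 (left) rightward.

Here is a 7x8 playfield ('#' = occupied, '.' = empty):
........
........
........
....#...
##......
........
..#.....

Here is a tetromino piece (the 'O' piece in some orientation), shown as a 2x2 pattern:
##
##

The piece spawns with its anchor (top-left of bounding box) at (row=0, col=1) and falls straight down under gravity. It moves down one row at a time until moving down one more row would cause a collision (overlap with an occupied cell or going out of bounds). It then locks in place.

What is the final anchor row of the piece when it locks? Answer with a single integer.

Spawn at (row=0, col=1). Try each row:
  row 0: fits
  row 1: fits
  row 2: fits
  row 3: blocked -> lock at row 2

Answer: 2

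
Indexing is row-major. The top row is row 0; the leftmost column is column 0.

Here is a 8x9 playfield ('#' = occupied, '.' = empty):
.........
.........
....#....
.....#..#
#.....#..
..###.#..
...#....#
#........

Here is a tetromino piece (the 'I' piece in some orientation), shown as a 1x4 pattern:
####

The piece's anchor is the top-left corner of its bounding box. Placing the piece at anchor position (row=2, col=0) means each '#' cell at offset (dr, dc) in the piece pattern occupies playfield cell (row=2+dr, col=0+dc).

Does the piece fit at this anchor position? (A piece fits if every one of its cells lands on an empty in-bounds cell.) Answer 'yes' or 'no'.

Answer: yes

Derivation:
Check each piece cell at anchor (2, 0):
  offset (0,0) -> (2,0): empty -> OK
  offset (0,1) -> (2,1): empty -> OK
  offset (0,2) -> (2,2): empty -> OK
  offset (0,3) -> (2,3): empty -> OK
All cells valid: yes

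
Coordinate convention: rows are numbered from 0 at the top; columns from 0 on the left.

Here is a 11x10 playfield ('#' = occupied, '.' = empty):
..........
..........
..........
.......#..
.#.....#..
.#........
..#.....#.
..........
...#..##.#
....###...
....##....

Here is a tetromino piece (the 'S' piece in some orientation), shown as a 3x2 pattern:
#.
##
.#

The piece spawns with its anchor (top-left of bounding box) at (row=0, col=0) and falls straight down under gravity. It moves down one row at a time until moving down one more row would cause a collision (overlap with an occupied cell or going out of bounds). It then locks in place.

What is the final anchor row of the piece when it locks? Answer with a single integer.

Answer: 1

Derivation:
Spawn at (row=0, col=0). Try each row:
  row 0: fits
  row 1: fits
  row 2: blocked -> lock at row 1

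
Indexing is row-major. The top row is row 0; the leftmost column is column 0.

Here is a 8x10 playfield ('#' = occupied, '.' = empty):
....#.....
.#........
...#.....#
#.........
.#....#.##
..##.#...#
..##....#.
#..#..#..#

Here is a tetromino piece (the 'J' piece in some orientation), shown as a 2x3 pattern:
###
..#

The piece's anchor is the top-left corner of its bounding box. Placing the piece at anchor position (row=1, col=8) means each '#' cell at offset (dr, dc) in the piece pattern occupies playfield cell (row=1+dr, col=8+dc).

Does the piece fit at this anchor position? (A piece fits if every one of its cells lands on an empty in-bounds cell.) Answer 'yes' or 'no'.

Answer: no

Derivation:
Check each piece cell at anchor (1, 8):
  offset (0,0) -> (1,8): empty -> OK
  offset (0,1) -> (1,9): empty -> OK
  offset (0,2) -> (1,10): out of bounds -> FAIL
  offset (1,2) -> (2,10): out of bounds -> FAIL
All cells valid: no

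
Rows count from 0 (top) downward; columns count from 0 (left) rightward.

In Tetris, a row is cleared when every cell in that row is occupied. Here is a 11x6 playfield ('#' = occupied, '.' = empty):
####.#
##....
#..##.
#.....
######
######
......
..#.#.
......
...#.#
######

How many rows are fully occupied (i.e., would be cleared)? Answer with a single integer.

Answer: 3

Derivation:
Check each row:
  row 0: 1 empty cell -> not full
  row 1: 4 empty cells -> not full
  row 2: 3 empty cells -> not full
  row 3: 5 empty cells -> not full
  row 4: 0 empty cells -> FULL (clear)
  row 5: 0 empty cells -> FULL (clear)
  row 6: 6 empty cells -> not full
  row 7: 4 empty cells -> not full
  row 8: 6 empty cells -> not full
  row 9: 4 empty cells -> not full
  row 10: 0 empty cells -> FULL (clear)
Total rows cleared: 3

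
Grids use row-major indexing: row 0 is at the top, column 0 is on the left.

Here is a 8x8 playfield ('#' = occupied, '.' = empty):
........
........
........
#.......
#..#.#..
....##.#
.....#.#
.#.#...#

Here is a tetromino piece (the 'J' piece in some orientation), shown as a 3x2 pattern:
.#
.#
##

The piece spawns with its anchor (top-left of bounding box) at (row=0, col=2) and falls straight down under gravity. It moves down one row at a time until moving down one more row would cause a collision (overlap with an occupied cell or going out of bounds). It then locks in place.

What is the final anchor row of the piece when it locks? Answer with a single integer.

Answer: 1

Derivation:
Spawn at (row=0, col=2). Try each row:
  row 0: fits
  row 1: fits
  row 2: blocked -> lock at row 1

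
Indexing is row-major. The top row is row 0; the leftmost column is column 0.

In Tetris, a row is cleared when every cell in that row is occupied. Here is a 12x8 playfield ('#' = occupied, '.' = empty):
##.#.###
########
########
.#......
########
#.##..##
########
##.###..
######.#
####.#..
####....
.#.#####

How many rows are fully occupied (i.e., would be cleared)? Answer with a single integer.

Answer: 4

Derivation:
Check each row:
  row 0: 2 empty cells -> not full
  row 1: 0 empty cells -> FULL (clear)
  row 2: 0 empty cells -> FULL (clear)
  row 3: 7 empty cells -> not full
  row 4: 0 empty cells -> FULL (clear)
  row 5: 3 empty cells -> not full
  row 6: 0 empty cells -> FULL (clear)
  row 7: 3 empty cells -> not full
  row 8: 1 empty cell -> not full
  row 9: 3 empty cells -> not full
  row 10: 4 empty cells -> not full
  row 11: 2 empty cells -> not full
Total rows cleared: 4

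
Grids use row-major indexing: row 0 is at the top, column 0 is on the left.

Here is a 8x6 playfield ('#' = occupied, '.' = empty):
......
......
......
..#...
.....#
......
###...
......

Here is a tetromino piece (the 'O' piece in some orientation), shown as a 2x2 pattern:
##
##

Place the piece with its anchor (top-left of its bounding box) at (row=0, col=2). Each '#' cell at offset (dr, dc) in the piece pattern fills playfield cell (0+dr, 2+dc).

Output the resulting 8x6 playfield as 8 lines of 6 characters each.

Answer: ..##..
..##..
......
..#...
.....#
......
###...
......

Derivation:
Fill (0+0,2+0) = (0,2)
Fill (0+0,2+1) = (0,3)
Fill (0+1,2+0) = (1,2)
Fill (0+1,2+1) = (1,3)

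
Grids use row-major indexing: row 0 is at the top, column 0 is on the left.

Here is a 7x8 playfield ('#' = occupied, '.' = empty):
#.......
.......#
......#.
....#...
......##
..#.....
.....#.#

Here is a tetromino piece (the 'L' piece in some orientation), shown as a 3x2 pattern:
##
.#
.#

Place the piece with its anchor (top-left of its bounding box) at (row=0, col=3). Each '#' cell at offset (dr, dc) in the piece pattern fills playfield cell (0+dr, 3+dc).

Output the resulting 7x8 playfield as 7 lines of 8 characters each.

Fill (0+0,3+0) = (0,3)
Fill (0+0,3+1) = (0,4)
Fill (0+1,3+1) = (1,4)
Fill (0+2,3+1) = (2,4)

Answer: #..##...
....#..#
....#.#.
....#...
......##
..#.....
.....#.#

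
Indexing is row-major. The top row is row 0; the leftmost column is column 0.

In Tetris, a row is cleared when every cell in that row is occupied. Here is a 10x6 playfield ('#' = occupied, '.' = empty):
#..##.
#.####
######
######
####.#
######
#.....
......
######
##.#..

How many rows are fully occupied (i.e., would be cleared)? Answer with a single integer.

Answer: 4

Derivation:
Check each row:
  row 0: 3 empty cells -> not full
  row 1: 1 empty cell -> not full
  row 2: 0 empty cells -> FULL (clear)
  row 3: 0 empty cells -> FULL (clear)
  row 4: 1 empty cell -> not full
  row 5: 0 empty cells -> FULL (clear)
  row 6: 5 empty cells -> not full
  row 7: 6 empty cells -> not full
  row 8: 0 empty cells -> FULL (clear)
  row 9: 3 empty cells -> not full
Total rows cleared: 4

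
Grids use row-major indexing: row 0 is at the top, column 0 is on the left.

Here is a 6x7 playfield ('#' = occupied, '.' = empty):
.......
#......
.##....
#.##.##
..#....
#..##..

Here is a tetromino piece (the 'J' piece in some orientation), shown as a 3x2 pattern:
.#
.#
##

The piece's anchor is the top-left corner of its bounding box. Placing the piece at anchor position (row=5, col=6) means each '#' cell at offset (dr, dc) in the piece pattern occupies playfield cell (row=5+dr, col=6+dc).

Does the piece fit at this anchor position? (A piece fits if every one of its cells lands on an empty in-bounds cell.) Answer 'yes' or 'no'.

Check each piece cell at anchor (5, 6):
  offset (0,1) -> (5,7): out of bounds -> FAIL
  offset (1,1) -> (6,7): out of bounds -> FAIL
  offset (2,0) -> (7,6): out of bounds -> FAIL
  offset (2,1) -> (7,7): out of bounds -> FAIL
All cells valid: no

Answer: no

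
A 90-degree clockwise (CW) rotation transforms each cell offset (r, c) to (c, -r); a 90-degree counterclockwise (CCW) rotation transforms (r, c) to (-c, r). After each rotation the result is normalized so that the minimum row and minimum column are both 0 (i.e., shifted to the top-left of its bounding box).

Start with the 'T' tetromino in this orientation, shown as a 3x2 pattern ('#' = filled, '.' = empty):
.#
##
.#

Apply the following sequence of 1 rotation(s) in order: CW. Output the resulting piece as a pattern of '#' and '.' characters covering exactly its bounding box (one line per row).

Start:
.#
##
.#
After rotation 1 (CW):
.#.
###

Answer: .#.
###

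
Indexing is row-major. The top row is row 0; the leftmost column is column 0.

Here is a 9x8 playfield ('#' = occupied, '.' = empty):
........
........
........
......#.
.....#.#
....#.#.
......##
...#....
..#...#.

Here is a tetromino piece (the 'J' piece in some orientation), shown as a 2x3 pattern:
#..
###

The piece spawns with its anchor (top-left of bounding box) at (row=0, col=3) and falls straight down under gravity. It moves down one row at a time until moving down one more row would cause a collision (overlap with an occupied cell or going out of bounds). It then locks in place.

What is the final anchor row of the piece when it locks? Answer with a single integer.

Spawn at (row=0, col=3). Try each row:
  row 0: fits
  row 1: fits
  row 2: fits
  row 3: blocked -> lock at row 2

Answer: 2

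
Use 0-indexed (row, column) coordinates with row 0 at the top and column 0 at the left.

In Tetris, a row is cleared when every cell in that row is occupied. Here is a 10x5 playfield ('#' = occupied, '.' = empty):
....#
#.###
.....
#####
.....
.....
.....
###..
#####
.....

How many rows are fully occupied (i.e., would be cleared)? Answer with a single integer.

Check each row:
  row 0: 4 empty cells -> not full
  row 1: 1 empty cell -> not full
  row 2: 5 empty cells -> not full
  row 3: 0 empty cells -> FULL (clear)
  row 4: 5 empty cells -> not full
  row 5: 5 empty cells -> not full
  row 6: 5 empty cells -> not full
  row 7: 2 empty cells -> not full
  row 8: 0 empty cells -> FULL (clear)
  row 9: 5 empty cells -> not full
Total rows cleared: 2

Answer: 2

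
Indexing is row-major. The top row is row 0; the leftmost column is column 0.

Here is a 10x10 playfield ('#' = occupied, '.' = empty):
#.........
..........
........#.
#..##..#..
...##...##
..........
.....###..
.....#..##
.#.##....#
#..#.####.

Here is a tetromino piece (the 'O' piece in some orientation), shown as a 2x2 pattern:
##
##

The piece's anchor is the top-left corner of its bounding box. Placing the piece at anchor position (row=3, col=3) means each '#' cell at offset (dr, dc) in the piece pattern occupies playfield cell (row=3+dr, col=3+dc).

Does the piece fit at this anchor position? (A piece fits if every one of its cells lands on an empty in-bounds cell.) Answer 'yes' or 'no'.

Answer: no

Derivation:
Check each piece cell at anchor (3, 3):
  offset (0,0) -> (3,3): occupied ('#') -> FAIL
  offset (0,1) -> (3,4): occupied ('#') -> FAIL
  offset (1,0) -> (4,3): occupied ('#') -> FAIL
  offset (1,1) -> (4,4): occupied ('#') -> FAIL
All cells valid: no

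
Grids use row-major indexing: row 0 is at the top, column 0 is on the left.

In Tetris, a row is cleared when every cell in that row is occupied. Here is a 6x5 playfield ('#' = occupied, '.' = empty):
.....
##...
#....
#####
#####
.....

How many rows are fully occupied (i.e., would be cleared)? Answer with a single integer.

Check each row:
  row 0: 5 empty cells -> not full
  row 1: 3 empty cells -> not full
  row 2: 4 empty cells -> not full
  row 3: 0 empty cells -> FULL (clear)
  row 4: 0 empty cells -> FULL (clear)
  row 5: 5 empty cells -> not full
Total rows cleared: 2

Answer: 2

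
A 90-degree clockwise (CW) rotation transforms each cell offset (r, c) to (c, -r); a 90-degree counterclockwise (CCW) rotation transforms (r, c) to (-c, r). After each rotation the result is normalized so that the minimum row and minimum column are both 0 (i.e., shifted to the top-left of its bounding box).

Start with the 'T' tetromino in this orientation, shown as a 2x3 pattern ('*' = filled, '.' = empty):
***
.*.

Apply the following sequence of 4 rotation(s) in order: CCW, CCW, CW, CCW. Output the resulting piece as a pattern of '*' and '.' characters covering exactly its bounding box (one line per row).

Start:
***
.*.
After rotation 1 (CCW):
*.
**
*.
After rotation 2 (CCW):
.*.
***
After rotation 3 (CW):
*.
**
*.
After rotation 4 (CCW):
.*.
***

Answer: .*.
***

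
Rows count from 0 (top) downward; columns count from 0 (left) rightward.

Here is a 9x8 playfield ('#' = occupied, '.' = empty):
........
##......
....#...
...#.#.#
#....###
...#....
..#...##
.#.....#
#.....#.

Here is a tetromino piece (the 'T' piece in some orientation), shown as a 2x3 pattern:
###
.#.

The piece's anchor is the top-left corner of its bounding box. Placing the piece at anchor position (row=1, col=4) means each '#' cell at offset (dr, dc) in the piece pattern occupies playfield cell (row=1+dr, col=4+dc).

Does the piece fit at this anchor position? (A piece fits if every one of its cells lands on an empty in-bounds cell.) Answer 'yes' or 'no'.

Answer: yes

Derivation:
Check each piece cell at anchor (1, 4):
  offset (0,0) -> (1,4): empty -> OK
  offset (0,1) -> (1,5): empty -> OK
  offset (0,2) -> (1,6): empty -> OK
  offset (1,1) -> (2,5): empty -> OK
All cells valid: yes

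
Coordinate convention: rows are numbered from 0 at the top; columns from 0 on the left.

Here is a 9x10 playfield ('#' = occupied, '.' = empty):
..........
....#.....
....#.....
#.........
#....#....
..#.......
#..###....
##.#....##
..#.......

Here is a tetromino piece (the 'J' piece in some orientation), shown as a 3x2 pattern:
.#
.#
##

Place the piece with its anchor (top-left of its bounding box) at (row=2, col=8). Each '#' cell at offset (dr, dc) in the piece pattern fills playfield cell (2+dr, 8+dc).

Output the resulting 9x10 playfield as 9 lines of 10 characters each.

Fill (2+0,8+1) = (2,9)
Fill (2+1,8+1) = (3,9)
Fill (2+2,8+0) = (4,8)
Fill (2+2,8+1) = (4,9)

Answer: ..........
....#.....
....#....#
#........#
#....#..##
..#.......
#..###....
##.#....##
..#.......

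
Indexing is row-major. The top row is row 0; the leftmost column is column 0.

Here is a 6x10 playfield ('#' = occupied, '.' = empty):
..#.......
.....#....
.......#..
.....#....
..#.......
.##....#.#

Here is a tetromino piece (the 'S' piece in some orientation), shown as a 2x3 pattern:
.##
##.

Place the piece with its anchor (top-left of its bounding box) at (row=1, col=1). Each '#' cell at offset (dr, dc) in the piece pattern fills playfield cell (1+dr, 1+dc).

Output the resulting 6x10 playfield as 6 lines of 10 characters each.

Answer: ..#.......
..##.#....
.##....#..
.....#....
..#.......
.##....#.#

Derivation:
Fill (1+0,1+1) = (1,2)
Fill (1+0,1+2) = (1,3)
Fill (1+1,1+0) = (2,1)
Fill (1+1,1+1) = (2,2)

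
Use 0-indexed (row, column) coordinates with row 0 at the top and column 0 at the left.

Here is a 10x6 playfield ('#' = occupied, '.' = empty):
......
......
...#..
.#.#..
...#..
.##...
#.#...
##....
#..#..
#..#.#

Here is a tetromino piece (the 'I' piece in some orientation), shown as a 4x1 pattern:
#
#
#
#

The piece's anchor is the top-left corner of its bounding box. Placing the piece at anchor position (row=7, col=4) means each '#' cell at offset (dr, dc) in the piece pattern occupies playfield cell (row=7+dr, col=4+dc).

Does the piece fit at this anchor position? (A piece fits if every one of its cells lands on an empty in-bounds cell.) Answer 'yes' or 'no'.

Answer: no

Derivation:
Check each piece cell at anchor (7, 4):
  offset (0,0) -> (7,4): empty -> OK
  offset (1,0) -> (8,4): empty -> OK
  offset (2,0) -> (9,4): empty -> OK
  offset (3,0) -> (10,4): out of bounds -> FAIL
All cells valid: no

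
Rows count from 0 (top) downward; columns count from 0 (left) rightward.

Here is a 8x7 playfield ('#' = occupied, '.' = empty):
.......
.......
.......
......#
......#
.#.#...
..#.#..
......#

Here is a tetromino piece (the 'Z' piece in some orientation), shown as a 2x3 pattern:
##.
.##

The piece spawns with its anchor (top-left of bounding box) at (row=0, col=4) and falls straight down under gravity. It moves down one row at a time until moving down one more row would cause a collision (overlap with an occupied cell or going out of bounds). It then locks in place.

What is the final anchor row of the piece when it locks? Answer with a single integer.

Answer: 1

Derivation:
Spawn at (row=0, col=4). Try each row:
  row 0: fits
  row 1: fits
  row 2: blocked -> lock at row 1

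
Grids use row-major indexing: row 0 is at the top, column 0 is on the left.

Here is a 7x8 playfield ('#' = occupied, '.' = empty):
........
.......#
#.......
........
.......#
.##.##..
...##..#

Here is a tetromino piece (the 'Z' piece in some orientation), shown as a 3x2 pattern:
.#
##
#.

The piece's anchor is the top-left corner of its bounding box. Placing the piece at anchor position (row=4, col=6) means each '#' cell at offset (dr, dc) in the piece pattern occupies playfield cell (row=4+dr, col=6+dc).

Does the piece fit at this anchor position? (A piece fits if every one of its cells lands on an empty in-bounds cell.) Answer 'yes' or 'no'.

Check each piece cell at anchor (4, 6):
  offset (0,1) -> (4,7): occupied ('#') -> FAIL
  offset (1,0) -> (5,6): empty -> OK
  offset (1,1) -> (5,7): empty -> OK
  offset (2,0) -> (6,6): empty -> OK
All cells valid: no

Answer: no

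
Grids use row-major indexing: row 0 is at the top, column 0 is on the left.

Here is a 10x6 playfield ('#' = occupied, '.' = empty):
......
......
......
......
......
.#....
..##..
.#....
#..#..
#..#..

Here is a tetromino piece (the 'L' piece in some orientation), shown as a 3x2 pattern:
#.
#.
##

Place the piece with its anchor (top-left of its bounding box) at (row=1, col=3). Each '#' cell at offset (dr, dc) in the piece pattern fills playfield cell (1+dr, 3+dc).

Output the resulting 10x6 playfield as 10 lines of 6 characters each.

Answer: ......
...#..
...#..
...##.
......
.#....
..##..
.#....
#..#..
#..#..

Derivation:
Fill (1+0,3+0) = (1,3)
Fill (1+1,3+0) = (2,3)
Fill (1+2,3+0) = (3,3)
Fill (1+2,3+1) = (3,4)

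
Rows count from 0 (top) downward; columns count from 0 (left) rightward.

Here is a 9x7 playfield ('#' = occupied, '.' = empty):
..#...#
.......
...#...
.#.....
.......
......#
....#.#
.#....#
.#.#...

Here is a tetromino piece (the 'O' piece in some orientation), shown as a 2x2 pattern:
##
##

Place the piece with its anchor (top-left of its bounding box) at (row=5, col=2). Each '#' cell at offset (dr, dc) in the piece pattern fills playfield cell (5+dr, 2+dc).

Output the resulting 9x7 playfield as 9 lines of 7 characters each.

Fill (5+0,2+0) = (5,2)
Fill (5+0,2+1) = (5,3)
Fill (5+1,2+0) = (6,2)
Fill (5+1,2+1) = (6,3)

Answer: ..#...#
.......
...#...
.#.....
.......
..##..#
..###.#
.#....#
.#.#...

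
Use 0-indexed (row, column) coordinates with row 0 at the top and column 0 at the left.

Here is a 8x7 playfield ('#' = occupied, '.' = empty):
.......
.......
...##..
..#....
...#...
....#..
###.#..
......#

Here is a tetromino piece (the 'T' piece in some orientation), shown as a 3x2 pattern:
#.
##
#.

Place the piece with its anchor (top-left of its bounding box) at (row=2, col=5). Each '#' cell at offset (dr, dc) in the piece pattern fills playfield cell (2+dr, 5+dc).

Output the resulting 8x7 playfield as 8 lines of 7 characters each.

Fill (2+0,5+0) = (2,5)
Fill (2+1,5+0) = (3,5)
Fill (2+1,5+1) = (3,6)
Fill (2+2,5+0) = (4,5)

Answer: .......
.......
...###.
..#..##
...#.#.
....#..
###.#..
......#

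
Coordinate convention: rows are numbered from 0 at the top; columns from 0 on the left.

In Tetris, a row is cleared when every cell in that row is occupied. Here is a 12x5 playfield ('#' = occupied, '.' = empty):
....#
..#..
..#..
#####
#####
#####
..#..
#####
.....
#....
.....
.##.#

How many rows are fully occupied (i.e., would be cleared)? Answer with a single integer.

Answer: 4

Derivation:
Check each row:
  row 0: 4 empty cells -> not full
  row 1: 4 empty cells -> not full
  row 2: 4 empty cells -> not full
  row 3: 0 empty cells -> FULL (clear)
  row 4: 0 empty cells -> FULL (clear)
  row 5: 0 empty cells -> FULL (clear)
  row 6: 4 empty cells -> not full
  row 7: 0 empty cells -> FULL (clear)
  row 8: 5 empty cells -> not full
  row 9: 4 empty cells -> not full
  row 10: 5 empty cells -> not full
  row 11: 2 empty cells -> not full
Total rows cleared: 4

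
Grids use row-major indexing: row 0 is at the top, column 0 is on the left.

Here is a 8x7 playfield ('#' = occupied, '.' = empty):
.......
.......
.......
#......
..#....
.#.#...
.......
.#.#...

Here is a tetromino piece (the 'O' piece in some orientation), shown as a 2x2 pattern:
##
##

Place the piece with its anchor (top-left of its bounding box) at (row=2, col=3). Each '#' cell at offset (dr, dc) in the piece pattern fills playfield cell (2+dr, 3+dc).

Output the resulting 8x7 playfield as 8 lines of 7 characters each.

Answer: .......
.......
...##..
#..##..
..#....
.#.#...
.......
.#.#...

Derivation:
Fill (2+0,3+0) = (2,3)
Fill (2+0,3+1) = (2,4)
Fill (2+1,3+0) = (3,3)
Fill (2+1,3+1) = (3,4)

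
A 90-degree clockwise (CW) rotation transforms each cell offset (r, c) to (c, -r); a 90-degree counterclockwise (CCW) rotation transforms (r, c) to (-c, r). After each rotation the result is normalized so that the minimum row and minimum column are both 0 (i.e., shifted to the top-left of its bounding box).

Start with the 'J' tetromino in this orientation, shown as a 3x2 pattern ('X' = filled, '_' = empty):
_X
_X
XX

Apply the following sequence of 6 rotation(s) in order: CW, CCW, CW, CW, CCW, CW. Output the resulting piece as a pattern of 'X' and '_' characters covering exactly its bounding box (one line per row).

Answer: XX
X_
X_

Derivation:
Start:
_X
_X
XX
After rotation 1 (CW):
X__
XXX
After rotation 2 (CCW):
_X
_X
XX
After rotation 3 (CW):
X__
XXX
After rotation 4 (CW):
XX
X_
X_
After rotation 5 (CCW):
X__
XXX
After rotation 6 (CW):
XX
X_
X_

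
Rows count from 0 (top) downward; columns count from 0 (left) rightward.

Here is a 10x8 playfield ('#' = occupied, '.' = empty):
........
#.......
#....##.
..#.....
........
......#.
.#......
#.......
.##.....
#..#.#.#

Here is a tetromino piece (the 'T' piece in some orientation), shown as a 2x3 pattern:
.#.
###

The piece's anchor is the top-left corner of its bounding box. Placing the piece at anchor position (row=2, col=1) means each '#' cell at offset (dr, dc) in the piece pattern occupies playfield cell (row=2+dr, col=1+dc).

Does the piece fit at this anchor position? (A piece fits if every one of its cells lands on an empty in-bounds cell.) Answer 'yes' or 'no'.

Answer: no

Derivation:
Check each piece cell at anchor (2, 1):
  offset (0,1) -> (2,2): empty -> OK
  offset (1,0) -> (3,1): empty -> OK
  offset (1,1) -> (3,2): occupied ('#') -> FAIL
  offset (1,2) -> (3,3): empty -> OK
All cells valid: no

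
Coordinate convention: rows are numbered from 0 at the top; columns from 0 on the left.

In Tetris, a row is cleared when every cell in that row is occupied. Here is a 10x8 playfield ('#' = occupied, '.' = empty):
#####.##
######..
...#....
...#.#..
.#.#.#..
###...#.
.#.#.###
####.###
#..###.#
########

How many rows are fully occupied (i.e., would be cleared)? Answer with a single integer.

Check each row:
  row 0: 1 empty cell -> not full
  row 1: 2 empty cells -> not full
  row 2: 7 empty cells -> not full
  row 3: 6 empty cells -> not full
  row 4: 5 empty cells -> not full
  row 5: 4 empty cells -> not full
  row 6: 3 empty cells -> not full
  row 7: 1 empty cell -> not full
  row 8: 3 empty cells -> not full
  row 9: 0 empty cells -> FULL (clear)
Total rows cleared: 1

Answer: 1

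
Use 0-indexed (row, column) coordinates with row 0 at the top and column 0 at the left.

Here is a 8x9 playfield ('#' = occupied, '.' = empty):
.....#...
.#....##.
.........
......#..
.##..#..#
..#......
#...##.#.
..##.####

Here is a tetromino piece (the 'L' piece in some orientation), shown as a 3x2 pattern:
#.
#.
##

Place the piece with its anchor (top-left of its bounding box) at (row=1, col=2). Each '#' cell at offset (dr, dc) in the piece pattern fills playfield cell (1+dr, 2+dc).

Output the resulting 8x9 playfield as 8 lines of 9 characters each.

Fill (1+0,2+0) = (1,2)
Fill (1+1,2+0) = (2,2)
Fill (1+2,2+0) = (3,2)
Fill (1+2,2+1) = (3,3)

Answer: .....#...
.##...##.
..#......
..##..#..
.##..#..#
..#......
#...##.#.
..##.####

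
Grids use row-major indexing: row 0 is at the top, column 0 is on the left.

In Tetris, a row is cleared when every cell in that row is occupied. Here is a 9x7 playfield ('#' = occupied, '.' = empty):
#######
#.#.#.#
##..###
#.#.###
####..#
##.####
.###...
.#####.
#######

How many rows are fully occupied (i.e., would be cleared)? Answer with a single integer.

Answer: 2

Derivation:
Check each row:
  row 0: 0 empty cells -> FULL (clear)
  row 1: 3 empty cells -> not full
  row 2: 2 empty cells -> not full
  row 3: 2 empty cells -> not full
  row 4: 2 empty cells -> not full
  row 5: 1 empty cell -> not full
  row 6: 4 empty cells -> not full
  row 7: 2 empty cells -> not full
  row 8: 0 empty cells -> FULL (clear)
Total rows cleared: 2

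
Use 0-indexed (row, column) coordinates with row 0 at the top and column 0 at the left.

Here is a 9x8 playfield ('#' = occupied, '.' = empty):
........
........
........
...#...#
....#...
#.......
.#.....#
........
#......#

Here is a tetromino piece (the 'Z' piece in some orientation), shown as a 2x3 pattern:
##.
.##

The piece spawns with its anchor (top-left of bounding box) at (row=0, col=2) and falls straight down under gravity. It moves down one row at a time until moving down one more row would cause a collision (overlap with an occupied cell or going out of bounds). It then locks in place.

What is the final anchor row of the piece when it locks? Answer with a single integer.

Spawn at (row=0, col=2). Try each row:
  row 0: fits
  row 1: fits
  row 2: blocked -> lock at row 1

Answer: 1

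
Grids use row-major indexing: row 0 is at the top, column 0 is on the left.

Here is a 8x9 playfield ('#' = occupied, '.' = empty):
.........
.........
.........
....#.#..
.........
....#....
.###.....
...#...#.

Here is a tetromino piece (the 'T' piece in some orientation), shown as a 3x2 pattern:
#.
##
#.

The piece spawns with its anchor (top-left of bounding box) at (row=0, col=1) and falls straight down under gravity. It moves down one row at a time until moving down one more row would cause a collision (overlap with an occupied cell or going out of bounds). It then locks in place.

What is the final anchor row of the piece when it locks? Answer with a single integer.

Spawn at (row=0, col=1). Try each row:
  row 0: fits
  row 1: fits
  row 2: fits
  row 3: fits
  row 4: blocked -> lock at row 3

Answer: 3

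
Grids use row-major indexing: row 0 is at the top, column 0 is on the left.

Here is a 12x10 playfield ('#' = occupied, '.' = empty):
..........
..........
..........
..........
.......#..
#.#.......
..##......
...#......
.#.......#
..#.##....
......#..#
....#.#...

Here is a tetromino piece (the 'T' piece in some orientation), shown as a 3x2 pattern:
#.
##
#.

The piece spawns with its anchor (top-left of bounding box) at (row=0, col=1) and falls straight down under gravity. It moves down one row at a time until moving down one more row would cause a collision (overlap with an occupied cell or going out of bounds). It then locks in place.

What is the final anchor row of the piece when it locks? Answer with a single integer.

Spawn at (row=0, col=1). Try each row:
  row 0: fits
  row 1: fits
  row 2: fits
  row 3: fits
  row 4: blocked -> lock at row 3

Answer: 3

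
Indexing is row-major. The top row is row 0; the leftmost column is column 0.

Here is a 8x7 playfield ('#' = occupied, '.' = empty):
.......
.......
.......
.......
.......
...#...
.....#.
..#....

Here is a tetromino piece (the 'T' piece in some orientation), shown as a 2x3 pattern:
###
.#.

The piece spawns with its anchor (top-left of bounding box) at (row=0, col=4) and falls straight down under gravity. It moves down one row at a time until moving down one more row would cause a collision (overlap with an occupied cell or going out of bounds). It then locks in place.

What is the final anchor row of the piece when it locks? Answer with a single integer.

Spawn at (row=0, col=4). Try each row:
  row 0: fits
  row 1: fits
  row 2: fits
  row 3: fits
  row 4: fits
  row 5: blocked -> lock at row 4

Answer: 4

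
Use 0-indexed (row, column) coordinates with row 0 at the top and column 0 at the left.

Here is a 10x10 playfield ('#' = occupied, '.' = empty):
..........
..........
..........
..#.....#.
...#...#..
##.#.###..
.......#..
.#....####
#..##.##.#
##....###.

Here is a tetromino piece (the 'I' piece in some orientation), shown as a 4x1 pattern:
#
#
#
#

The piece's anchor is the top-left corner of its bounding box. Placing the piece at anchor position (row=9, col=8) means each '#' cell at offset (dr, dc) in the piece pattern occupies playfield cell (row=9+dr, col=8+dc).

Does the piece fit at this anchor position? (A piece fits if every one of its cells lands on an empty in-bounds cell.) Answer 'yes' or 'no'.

Check each piece cell at anchor (9, 8):
  offset (0,0) -> (9,8): occupied ('#') -> FAIL
  offset (1,0) -> (10,8): out of bounds -> FAIL
  offset (2,0) -> (11,8): out of bounds -> FAIL
  offset (3,0) -> (12,8): out of bounds -> FAIL
All cells valid: no

Answer: no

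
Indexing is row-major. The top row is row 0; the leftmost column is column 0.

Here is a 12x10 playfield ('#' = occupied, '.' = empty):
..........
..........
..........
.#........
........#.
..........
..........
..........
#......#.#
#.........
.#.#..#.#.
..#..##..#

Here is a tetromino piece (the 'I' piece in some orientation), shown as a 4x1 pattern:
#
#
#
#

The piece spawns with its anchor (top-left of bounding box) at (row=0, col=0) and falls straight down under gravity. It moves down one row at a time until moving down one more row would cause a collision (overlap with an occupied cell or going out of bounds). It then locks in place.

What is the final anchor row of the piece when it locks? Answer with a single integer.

Answer: 4

Derivation:
Spawn at (row=0, col=0). Try each row:
  row 0: fits
  row 1: fits
  row 2: fits
  row 3: fits
  row 4: fits
  row 5: blocked -> lock at row 4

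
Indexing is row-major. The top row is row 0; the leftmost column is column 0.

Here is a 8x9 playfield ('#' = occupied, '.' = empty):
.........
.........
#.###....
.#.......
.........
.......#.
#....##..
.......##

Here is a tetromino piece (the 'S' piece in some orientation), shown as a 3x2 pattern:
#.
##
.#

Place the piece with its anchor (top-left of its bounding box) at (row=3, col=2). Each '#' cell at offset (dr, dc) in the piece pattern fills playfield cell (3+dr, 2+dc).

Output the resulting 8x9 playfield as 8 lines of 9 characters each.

Answer: .........
.........
#.###....
.##......
..##.....
...#...#.
#....##..
.......##

Derivation:
Fill (3+0,2+0) = (3,2)
Fill (3+1,2+0) = (4,2)
Fill (3+1,2+1) = (4,3)
Fill (3+2,2+1) = (5,3)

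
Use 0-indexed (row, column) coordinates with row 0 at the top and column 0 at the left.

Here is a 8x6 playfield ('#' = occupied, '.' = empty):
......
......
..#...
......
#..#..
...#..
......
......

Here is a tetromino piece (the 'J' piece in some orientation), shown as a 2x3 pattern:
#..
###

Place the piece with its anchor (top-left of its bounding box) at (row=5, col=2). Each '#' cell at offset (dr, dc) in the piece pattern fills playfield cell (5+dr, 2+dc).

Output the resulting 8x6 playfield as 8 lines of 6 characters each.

Fill (5+0,2+0) = (5,2)
Fill (5+1,2+0) = (6,2)
Fill (5+1,2+1) = (6,3)
Fill (5+1,2+2) = (6,4)

Answer: ......
......
..#...
......
#..#..
..##..
..###.
......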